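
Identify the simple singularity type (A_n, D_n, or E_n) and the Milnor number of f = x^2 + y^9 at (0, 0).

Type A_{8}, Milnor number mu = 8.

The Hessian of f at 0 is [[2, 0], [0, 0]] with rank 1, so corank 1. A Groebner basis of the Jacobian ideal J(f) in C{x,y} is {y^8, x}; counting standard monomials gives mu = 8. Corank 1: A-series; mu = 8 gives A_8.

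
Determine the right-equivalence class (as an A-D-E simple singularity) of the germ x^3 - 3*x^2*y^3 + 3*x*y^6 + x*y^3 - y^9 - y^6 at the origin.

E_{7}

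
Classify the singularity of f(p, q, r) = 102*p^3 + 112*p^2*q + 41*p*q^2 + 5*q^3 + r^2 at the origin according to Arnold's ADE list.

The Hessian of f at 0 has rank 1. Corank 2; j^3 = (3*p + q)*(34*p^2 + 26*p*q + 5*q^2) splits into three distinct lines over C (the quadratic factor has nonzero discriminant), so D_4.

D4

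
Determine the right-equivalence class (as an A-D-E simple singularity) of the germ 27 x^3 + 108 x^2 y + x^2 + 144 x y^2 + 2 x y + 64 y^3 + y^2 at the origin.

A_2

The Hessian of f at 0 is [[2, 2], [2, 2]] with rank 1, so corank 1. A Groebner basis of the Jacobian ideal J(f) in C{x,y} is {y^2, x + y}; counting standard monomials gives mu = 2. Corank 1: A-series; mu = 2 gives A_2.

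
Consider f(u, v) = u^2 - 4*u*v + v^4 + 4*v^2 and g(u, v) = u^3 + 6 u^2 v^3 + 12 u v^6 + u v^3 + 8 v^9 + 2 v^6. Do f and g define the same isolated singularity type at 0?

No.

The Hessian of f at 0 has rank 1. Corank 1: A-series; mu = 3 gives A_3. The Hessian of g at 0 has rank 0. Corank 2; j^3 = u^3 is a perfect cube, so E-series; the 4-jet and mu = 7 give E_7. f is A_3 but g is E_7, hence not right-equivalent.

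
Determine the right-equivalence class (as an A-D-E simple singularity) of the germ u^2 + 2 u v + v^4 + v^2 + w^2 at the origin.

A_3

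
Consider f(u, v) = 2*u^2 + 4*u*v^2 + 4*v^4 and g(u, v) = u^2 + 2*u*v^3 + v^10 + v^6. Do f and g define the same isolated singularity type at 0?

No.

The Hessian of f at 0 is [[4, 0], [0, 0]] with rank 1, so corank 1. A Groebner basis of the Jacobian ideal J(f) in C{u,v} is {u^2, u*v, u + v^2}; counting standard monomials gives mu = 3. Corank 1: A-series; mu = 3 gives A_3. The Hessian of g at 0 is [[2, 0], [0, 0]] with rank 1, so corank 1. A Groebner basis of the Jacobian ideal J(g) in C{u,v} is {u^3, u + v^3}; counting standard monomials gives mu = 9. Corank 1: A-series; mu = 9 gives A_9. f is A_3 but g is A_9, hence not right-equivalent.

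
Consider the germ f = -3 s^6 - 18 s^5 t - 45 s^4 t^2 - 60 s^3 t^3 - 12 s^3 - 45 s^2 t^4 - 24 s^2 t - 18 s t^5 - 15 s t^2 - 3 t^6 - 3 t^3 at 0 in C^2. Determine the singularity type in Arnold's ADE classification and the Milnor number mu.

Type D_{7}, Milnor number mu = 7.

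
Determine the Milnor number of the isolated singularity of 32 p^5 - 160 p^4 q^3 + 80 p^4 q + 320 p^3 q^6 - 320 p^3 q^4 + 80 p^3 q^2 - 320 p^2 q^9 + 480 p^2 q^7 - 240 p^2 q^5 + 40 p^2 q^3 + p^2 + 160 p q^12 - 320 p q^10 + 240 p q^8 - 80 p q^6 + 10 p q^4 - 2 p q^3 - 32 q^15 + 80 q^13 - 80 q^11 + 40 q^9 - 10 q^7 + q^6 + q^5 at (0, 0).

The Hessian of f at 0 is [[2, 0], [0, 0]] with rank 1, so corank 1. A Groebner basis of the Jacobian ideal J(f) in C{p,q} is {-p + q^3, p^2, p*q}; counting standard monomials gives mu = 4. Corank 1: A-series; mu = 4 gives A_4.

4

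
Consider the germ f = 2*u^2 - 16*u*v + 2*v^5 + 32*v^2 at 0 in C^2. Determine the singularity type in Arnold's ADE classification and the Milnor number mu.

Type A_{4}, Milnor number mu = 4.

The Hessian of f at 0 is [[4, -16], [-16, 64]] with rank 1, so corank 1. A Groebner basis of the Jacobian ideal J(f) in C{u,v} is {v^4, u - 4*v}; counting standard monomials gives mu = 4. Corank 1: A-series; mu = 4 gives A_4.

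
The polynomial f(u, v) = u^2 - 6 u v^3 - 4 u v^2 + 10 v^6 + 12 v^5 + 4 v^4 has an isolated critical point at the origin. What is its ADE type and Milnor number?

Type A5, Milnor number mu = 5.

The Hessian of f at 0 has rank 1. Corank 1: A-series; mu = 5 gives A_5.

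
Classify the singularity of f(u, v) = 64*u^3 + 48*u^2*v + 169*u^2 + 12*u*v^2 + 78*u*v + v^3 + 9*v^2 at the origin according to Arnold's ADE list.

A_2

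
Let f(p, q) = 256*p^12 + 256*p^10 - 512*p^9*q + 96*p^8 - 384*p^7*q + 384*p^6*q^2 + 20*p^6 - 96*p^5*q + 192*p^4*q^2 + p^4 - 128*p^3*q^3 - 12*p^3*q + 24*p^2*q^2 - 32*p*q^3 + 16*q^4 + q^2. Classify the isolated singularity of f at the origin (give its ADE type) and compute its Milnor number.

Type A3, Milnor number mu = 3.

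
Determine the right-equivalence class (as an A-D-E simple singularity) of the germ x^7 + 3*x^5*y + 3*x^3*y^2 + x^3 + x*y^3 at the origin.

E_{7}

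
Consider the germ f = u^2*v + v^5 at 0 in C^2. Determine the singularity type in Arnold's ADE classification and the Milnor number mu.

Type D_{6}, Milnor number mu = 6.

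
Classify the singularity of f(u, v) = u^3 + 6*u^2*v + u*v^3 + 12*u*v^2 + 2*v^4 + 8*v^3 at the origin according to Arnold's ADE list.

E_{7}

The Hessian of f at 0 has rank 0. Corank 2; j^3 = (u + 2*v)^3 is a perfect cube, so E-series; the 4-jet and mu = 7 give E_7.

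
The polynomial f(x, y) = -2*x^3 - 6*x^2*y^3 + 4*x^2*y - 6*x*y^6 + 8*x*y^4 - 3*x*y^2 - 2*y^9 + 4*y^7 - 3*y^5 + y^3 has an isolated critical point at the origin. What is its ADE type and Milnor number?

The Hessian of f at 0 is [[0, 0], [0, 0]] with rank 0, so corank 2. A Groebner basis of the Jacobian ideal J(f) in C{x,y} is {y^3, x^2 - 3*y^2/2, x*y - 3*y^2/2}; counting standard monomials gives mu = 4. Corank 2; j^3 = -(x - y)*(2*x^2 - 2*x*y + y^2) splits into three distinct lines over C (the quadratic factor has nonzero discriminant), so D_4.

Type D_4, Milnor number mu = 4.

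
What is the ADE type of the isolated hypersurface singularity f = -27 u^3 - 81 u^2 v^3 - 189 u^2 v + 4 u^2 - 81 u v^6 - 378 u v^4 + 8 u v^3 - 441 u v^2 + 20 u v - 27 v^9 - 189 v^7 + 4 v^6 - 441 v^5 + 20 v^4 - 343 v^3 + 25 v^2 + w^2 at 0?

The Hessian of f at 0 has rank 2. Corank 1: A-series; mu = 2 gives A_2.

A_2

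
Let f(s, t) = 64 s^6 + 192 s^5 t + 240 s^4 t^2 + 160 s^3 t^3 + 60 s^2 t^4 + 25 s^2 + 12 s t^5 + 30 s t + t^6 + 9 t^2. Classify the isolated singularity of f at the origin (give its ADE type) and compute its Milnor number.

Type A5, Milnor number mu = 5.

The Hessian of f at 0 has rank 1. Corank 1: A-series; mu = 5 gives A_5.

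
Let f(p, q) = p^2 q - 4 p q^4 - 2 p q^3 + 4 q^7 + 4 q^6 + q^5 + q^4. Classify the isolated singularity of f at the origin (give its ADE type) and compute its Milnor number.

Type D5, Milnor number mu = 5.

The Hessian of f at 0 has rank 0. Corank 2; j^3 = p^2*q has shape L^2 M (L != M), so D-series; mu = 5 gives D_5.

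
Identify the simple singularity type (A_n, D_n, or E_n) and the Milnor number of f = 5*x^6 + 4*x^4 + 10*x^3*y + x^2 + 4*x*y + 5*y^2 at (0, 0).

Type A_1, Milnor number mu = 1.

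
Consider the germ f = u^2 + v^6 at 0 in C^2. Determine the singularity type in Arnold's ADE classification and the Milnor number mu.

The Hessian of f at 0 is [[2, 0], [0, 0]] with rank 1, so corank 1. A Groebner basis of the Jacobian ideal J(f) in C{u,v} is {v^5, u}; counting standard monomials gives mu = 5. Corank 1: A-series; mu = 5 gives A_5.

Type A_5, Milnor number mu = 5.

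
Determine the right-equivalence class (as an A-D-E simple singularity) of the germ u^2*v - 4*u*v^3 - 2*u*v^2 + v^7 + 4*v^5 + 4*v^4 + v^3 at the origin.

The Hessian of f at 0 has rank 0. Corank 2; j^3 = v*(u - v)^2 has shape L^2 M (L != M), so D-series; mu = 8 gives D_8.

D_{8}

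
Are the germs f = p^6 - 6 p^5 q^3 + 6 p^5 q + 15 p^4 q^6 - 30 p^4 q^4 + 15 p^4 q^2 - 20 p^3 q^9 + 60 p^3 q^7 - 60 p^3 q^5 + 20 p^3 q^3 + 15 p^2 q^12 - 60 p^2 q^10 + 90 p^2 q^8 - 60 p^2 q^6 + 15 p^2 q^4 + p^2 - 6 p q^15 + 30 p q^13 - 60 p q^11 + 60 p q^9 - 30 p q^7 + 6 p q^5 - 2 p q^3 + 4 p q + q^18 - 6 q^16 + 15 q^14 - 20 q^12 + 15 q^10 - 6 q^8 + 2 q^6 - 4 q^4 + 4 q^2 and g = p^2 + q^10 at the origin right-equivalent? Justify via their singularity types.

No.

The Hessian of f at 0 is [[2, 4], [4, 8]] with rank 1, so corank 1. A Groebner basis of the Jacobian ideal J(f) in C{p,q} is {p*q^2 + 2*p + 4*q, -p + q^3 - 2*q, p^2 + 4*p*q + 4*q^2}; counting standard monomials gives mu = 5. Corank 1: A-series; mu = 5 gives A_5. The Hessian of g at 0 is [[2, 0], [0, 0]] with rank 1, so corank 1. A Groebner basis of the Jacobian ideal J(g) in C{p,q} is {q^9, p}; counting standard monomials gives mu = 9. Corank 1: A-series; mu = 9 gives A_9. f is A_5 but g is A_9, hence not right-equivalent.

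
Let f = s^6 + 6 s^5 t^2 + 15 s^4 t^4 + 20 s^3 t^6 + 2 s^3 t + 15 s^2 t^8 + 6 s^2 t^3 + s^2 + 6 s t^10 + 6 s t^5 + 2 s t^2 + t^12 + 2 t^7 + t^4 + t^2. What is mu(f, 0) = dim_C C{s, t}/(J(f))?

1

The Hessian of f at 0 is [[2, 0], [0, 2]] with rank 2, so corank 0. A Groebner basis of the Jacobian ideal J(f) in C{s,t} is {s, t}; counting standard monomials gives mu = 1. Corank 0: nondegenerate Morse point, so A_1.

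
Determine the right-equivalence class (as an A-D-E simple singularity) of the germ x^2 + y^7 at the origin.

The Hessian of f at 0 has rank 1. Corank 1: A-series; mu = 6 gives A_6.

A_6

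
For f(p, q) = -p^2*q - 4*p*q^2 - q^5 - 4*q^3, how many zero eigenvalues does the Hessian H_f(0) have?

2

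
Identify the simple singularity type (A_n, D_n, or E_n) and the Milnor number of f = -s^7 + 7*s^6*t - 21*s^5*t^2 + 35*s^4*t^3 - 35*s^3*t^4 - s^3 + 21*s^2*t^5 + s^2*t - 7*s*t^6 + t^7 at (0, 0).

The Hessian of f at 0 has rank 0. Corank 2; j^3 = -s^2*(s - t) has shape L^2 M (L != M), so D-series; mu = 8 gives D_8.

Type D_{8}, Milnor number mu = 8.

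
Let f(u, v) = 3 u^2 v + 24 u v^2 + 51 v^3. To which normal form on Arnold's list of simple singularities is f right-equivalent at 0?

D_{4}

The Hessian of f at 0 has rank 0. Corank 2; j^3 = 3*v*(u^2 + 8*u*v + 17*v^2) splits into three distinct lines over C (the quadratic factor has nonzero discriminant), so D_4.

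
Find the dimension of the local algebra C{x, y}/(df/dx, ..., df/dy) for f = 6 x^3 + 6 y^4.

6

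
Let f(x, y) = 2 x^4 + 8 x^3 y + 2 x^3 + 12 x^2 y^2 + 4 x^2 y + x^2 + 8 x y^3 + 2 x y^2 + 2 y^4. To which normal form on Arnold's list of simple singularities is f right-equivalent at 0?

A_3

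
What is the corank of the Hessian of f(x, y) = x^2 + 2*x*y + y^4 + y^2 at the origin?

1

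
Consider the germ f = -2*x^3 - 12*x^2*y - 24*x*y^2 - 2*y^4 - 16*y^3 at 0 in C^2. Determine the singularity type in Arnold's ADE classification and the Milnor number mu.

Type E6, Milnor number mu = 6.

The Hessian of f at 0 has rank 0. Corank 2; j^3 = -2*(x + 2*y)^3 is a perfect cube, so E-series; the 4-jet and mu = 6 give E_6.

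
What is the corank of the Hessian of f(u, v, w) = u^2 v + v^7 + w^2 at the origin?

The Hessian at 0 is [[0, 0, 0], [0, 0, 0], [0, 0, 2]] of rank 1; hence corank 2.

2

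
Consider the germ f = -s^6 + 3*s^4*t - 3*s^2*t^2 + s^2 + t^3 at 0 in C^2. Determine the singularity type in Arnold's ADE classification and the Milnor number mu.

Type A_2, Milnor number mu = 2.

The Hessian of f at 0 has rank 1. Corank 1: A-series; mu = 2 gives A_2.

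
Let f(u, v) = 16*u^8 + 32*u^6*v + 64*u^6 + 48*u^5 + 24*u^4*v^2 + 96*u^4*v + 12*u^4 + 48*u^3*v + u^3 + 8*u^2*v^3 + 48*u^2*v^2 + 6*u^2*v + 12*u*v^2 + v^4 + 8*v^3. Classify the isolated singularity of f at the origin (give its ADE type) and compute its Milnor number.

The Hessian of f at 0 is [[0, 0], [0, 0]] with rank 0, so corank 2. A Groebner basis of the Jacobian ideal J(f) in C{u,v} is {u^3 + 3*u^2/8 + 3*u*v/2 + 3*v^2/2, u^2*v - u^2/8 - u*v/2 - v^2/2, u^2/32 + u*v^2 + u*v/8 + v^2/8, v^3}; counting standard monomials gives mu = 6. Corank 2; j^3 = (u + 2*v)^3 is a perfect cube, so E-series; the 4-jet and mu = 6 give E_6.

Type E_6, Milnor number mu = 6.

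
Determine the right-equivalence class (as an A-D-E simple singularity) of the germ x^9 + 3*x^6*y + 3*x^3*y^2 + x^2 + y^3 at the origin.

A_2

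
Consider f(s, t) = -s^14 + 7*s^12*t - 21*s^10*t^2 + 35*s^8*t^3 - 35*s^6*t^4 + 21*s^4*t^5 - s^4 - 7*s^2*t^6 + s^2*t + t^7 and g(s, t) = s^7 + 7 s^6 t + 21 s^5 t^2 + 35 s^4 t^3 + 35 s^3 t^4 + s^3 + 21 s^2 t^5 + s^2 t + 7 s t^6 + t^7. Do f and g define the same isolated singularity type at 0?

The Hessian of f at 0 has rank 0. Corank 2; j^3 = s^2*t has shape L^2 M (L != M), so D-series; mu = 8 gives D_8. The Hessian of g at 0 has rank 0. Corank 2; j^3 = s^2*(s + t) has shape L^2 M (L != M), so D-series; mu = 8 gives D_8. Both have type D_8, hence right-equivalent.

Yes.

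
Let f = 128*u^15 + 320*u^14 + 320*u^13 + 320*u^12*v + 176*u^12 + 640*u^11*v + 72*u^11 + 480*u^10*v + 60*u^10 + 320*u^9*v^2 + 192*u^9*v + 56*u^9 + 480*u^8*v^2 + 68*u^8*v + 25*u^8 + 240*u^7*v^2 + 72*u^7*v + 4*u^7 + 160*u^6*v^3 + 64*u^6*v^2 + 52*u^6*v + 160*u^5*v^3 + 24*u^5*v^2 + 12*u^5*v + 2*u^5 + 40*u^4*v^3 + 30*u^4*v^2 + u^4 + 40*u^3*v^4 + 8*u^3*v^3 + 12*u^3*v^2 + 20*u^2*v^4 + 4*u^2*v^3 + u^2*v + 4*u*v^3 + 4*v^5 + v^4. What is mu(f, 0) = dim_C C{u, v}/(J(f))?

5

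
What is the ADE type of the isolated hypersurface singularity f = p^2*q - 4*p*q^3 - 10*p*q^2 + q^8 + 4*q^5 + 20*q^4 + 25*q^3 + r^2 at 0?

D_{9}

The Hessian of f at 0 is [[0, 0, 0], [0, 0, 0], [0, 0, 2]] with rank 1, so corank 2. A Groebner basis of the Jacobian ideal J(f) in C{p,q,r} is {p^4 - 75*p^3 + 875*p^2*q + 20*p^2 - 6955*p*q^2/2 + 8975*p*q/4 - 46875*q^2/4, p^3*q - 15*p^3/2 + 75*p^2*q + p^2 - 252*p*q^2 + 605*p*q/4 - 3125*q^2/4, -p^3/2 + p^2*q^2 + 5*p^2*q/2, -p*q/2 + q^3 + 5*q^2/2, r}; counting standard monomials gives mu = 9. Corank 2; j^3 = q*(p - 5*q)^2 has shape L^2 M (L != M), so D-series; mu = 9 gives D_9.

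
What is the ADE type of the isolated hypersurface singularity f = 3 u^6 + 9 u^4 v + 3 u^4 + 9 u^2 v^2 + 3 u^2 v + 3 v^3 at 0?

The Hessian of f at 0 is [[0, 0], [0, 0]] with rank 0, so corank 2. A Groebner basis of the Jacobian ideal J(f) in C{u,v} is {v^3, u^2 + 3*v^2, u*v}; counting standard monomials gives mu = 4. Corank 2; j^3 = 3*v*(u^2 + v^2) splits into three distinct lines over C (the quadratic factor has nonzero discriminant), so D_4.

D_4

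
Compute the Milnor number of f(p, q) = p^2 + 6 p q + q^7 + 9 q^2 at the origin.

6

The Hessian of f at 0 has rank 1. Corank 1: A-series; mu = 6 gives A_6.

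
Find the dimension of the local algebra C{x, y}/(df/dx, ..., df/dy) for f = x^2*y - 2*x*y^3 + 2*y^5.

6

The Hessian of f at 0 has rank 0. Corank 2; j^3 = x^2*y has shape L^2 M (L != M), so D-series; mu = 6 gives D_6.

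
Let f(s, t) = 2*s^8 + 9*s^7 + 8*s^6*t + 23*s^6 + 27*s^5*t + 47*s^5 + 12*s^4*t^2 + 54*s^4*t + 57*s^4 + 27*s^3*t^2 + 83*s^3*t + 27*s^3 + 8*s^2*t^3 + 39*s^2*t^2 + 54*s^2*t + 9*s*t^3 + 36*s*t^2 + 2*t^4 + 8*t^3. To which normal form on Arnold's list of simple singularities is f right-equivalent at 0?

E_{7}

The Hessian of f at 0 has rank 0. Corank 2; j^3 = (3*s + 2*t)^3 is a perfect cube, so E-series; the 4-jet and mu = 7 give E_7.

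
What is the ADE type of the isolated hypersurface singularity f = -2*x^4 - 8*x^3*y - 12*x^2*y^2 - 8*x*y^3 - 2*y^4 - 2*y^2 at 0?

A_3

The Hessian of f at 0 is [[0, 0], [0, -4]] with rank 1, so corank 1. A Groebner basis of the Jacobian ideal J(f) in C{x,y} is {x^3, y}; counting standard monomials gives mu = 3. Corank 1: A-series; mu = 3 gives A_3.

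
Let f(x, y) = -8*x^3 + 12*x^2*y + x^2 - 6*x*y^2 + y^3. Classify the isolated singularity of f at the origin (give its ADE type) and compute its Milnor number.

Type A_2, Milnor number mu = 2.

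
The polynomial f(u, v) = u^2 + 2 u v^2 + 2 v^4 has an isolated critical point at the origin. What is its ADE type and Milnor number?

The Hessian of f at 0 has rank 1. Corank 1: A-series; mu = 3 gives A_3.

Type A3, Milnor number mu = 3.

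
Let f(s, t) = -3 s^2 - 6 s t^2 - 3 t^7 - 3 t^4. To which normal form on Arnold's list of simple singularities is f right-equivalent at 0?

The Hessian of f at 0 has rank 1. Corank 1: A-series; mu = 6 gives A_6.

A_{6}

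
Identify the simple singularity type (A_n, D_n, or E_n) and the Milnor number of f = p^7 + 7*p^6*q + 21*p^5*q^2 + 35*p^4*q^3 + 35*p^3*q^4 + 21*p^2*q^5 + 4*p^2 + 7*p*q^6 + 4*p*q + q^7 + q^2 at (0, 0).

Type A_6, Milnor number mu = 6.

The Hessian of f at 0 has rank 1. Corank 1: A-series; mu = 6 gives A_6.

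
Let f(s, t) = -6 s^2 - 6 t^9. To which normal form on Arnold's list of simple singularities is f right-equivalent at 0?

A8

The Hessian of f at 0 is [[-12, 0], [0, 0]] with rank 1, so corank 1. A Groebner basis of the Jacobian ideal J(f) in C{s,t} is {t^8, s}; counting standard monomials gives mu = 8. Corank 1: A-series; mu = 8 gives A_8.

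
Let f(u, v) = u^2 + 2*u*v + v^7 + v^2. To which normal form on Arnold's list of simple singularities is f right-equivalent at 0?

A6

The Hessian of f at 0 has rank 1. Corank 1: A-series; mu = 6 gives A_6.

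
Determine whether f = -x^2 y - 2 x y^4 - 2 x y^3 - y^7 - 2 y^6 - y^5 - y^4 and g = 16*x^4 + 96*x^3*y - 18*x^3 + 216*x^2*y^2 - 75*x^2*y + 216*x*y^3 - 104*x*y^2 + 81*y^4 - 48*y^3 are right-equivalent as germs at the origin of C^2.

Yes.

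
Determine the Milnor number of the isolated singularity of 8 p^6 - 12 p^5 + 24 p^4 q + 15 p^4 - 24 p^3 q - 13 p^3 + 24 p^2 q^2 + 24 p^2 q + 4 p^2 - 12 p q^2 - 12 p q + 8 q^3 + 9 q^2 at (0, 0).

The Hessian of f at 0 is [[8, -12], [-12, 18]] with rank 1, so corank 1. A Groebner basis of the Jacobian ideal J(f) in C{p,q} is {q^2, p - 3*q/2}; counting standard monomials gives mu = 2. Corank 1: A-series; mu = 2 gives A_2.

2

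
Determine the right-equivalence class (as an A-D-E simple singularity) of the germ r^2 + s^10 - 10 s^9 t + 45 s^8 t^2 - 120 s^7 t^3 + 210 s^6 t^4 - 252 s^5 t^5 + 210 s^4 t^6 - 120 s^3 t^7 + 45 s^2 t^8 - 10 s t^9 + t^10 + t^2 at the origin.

The Hessian of f at 0 has rank 2. Corank 1: A-series; mu = 9 gives A_9.

A_9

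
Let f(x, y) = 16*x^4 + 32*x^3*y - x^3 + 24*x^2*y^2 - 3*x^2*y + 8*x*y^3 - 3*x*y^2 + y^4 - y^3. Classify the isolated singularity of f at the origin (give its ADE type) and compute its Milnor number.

Type E_6, Milnor number mu = 6.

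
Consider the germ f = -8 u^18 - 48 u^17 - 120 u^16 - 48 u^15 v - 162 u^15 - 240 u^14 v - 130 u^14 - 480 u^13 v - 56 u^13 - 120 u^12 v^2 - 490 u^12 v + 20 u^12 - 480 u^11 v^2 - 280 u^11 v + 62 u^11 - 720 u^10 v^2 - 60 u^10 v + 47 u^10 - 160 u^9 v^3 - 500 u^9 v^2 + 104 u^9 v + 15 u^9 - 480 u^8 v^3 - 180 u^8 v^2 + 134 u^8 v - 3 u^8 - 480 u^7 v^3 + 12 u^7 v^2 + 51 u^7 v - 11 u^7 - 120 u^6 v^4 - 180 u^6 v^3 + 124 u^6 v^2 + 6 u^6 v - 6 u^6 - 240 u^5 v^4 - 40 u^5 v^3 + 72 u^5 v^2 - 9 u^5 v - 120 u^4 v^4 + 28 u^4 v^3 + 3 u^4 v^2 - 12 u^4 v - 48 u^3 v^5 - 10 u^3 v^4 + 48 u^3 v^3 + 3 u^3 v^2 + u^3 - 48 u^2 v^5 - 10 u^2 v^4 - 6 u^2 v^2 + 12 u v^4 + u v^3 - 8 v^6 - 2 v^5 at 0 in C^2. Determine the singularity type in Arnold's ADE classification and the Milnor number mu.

Type E7, Milnor number mu = 7.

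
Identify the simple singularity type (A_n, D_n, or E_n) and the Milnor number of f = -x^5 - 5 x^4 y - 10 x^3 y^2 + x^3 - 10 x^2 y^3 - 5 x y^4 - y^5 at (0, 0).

The Hessian of f at 0 is [[0, 0], [0, 0]] with rank 0, so corank 2. A Groebner basis of the Jacobian ideal J(f) in C{x,y} is {y^5, x*y^3 + y^4/4, x^2}; counting standard monomials gives mu = 8. Corank 2; j^3 = x^3 is a perfect cube, so E-series; the 5-jet and mu = 8 give E_8.

Type E8, Milnor number mu = 8.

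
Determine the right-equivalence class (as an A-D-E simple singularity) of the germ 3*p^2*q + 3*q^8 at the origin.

The Hessian of f at 0 has rank 0. Corank 2; j^3 = 3*p^2*q has shape L^2 M (L != M), so D-series; mu = 9 gives D_9.

D_{9}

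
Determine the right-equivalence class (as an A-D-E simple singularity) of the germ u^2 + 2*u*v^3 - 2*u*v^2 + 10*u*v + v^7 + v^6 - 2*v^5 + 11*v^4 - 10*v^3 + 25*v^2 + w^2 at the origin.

A6

The Hessian of f at 0 has rank 2. Corank 1: A-series; mu = 6 gives A_6.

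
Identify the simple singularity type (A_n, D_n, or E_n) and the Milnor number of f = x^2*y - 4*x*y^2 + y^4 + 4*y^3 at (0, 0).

Type D_{5}, Milnor number mu = 5.

The Hessian of f at 0 is [[0, 0], [0, 0]] with rank 0, so corank 2. A Groebner basis of the Jacobian ideal J(f) in C{x,y} is {x^3 + 2*x^2 - 8*y^2, x^2/4 + y^3 - y^2, x*y - 2*y^2}; counting standard monomials gives mu = 5. Corank 2; j^3 = y*(x - 2*y)^2 has shape L^2 M (L != M), so D-series; mu = 5 gives D_5.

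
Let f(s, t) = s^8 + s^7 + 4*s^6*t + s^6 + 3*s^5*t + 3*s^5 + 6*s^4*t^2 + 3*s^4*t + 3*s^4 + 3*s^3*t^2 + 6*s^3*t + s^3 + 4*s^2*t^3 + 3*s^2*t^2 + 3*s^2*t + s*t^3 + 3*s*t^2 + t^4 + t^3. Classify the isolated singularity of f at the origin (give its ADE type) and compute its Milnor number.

The Hessian of f at 0 is [[0, 0], [0, 0]] with rank 0, so corank 2. A Groebner basis of the Jacobian ideal J(f) in C{s,t} is {3*s^2/4 + 3*s*t/2 + t^4 + t^3/4 + 3*t^2/4, s^3 - 3*s^2/2 - 3*s*t + t^3/2 - 3*t^2/2, s^2*t + 5*s^2/4 + 5*s*t/2 - 7*t^3/12 + 5*t^2/4, -3*s^2/4 + s*t^2 - 3*s*t/2 + 3*t^3/4 - 3*t^2/4}; counting standard monomials gives mu = 7. Corank 2; j^3 = (s + t)^3 is a perfect cube, so E-series; the 4-jet and mu = 7 give E_7.

Type E_7, Milnor number mu = 7.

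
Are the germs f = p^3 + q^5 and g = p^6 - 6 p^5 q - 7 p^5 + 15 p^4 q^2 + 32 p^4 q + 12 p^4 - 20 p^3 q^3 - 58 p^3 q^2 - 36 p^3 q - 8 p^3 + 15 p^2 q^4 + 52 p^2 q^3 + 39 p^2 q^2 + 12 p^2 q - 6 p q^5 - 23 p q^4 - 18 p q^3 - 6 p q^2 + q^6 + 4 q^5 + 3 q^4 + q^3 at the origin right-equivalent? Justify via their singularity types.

The Hessian of f at 0 has rank 0. Corank 2; j^3 = p^3 is a perfect cube, so E-series; the 5-jet and mu = 8 give E_8. The Hessian of g at 0 has rank 0. Corank 2; j^3 = -(2*p - q)^3 is a perfect cube, so E-series; the 5-jet and mu = 8 give E_8. Both have type E_8, hence right-equivalent.

Yes.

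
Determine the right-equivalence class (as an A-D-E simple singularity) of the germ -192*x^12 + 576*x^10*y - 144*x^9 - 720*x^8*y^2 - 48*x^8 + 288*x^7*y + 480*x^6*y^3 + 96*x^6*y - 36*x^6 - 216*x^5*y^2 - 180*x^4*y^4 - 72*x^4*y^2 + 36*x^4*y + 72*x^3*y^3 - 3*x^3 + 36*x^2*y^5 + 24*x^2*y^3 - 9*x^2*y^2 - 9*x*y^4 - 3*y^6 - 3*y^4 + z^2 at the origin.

E_6

The Hessian of f at 0 is [[0, 0, 0], [0, 0, 0], [0, 0, 2]] with rank 1, so corank 2. A Groebner basis of the Jacobian ideal J(f) in C{x,y,z} is {x^3, x^2*y, x^2/2 + x*y^2, y^3, z}; counting standard monomials gives mu = 6. Corank 2; j^3 = -3*x^3 is a perfect cube, so E-series; the 4-jet and mu = 6 give E_6.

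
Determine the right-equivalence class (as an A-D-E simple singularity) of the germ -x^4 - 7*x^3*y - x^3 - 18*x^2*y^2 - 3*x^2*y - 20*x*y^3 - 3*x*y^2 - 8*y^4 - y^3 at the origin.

E7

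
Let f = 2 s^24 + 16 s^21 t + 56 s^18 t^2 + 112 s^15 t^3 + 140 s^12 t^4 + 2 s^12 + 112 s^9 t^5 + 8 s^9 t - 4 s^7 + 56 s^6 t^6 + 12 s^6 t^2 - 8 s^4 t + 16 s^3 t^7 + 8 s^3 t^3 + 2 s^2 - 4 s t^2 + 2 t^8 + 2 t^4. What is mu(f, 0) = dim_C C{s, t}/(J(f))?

7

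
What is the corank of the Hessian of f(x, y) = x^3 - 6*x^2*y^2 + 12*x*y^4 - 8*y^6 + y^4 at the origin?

Hessian at 0 has rank 0.

2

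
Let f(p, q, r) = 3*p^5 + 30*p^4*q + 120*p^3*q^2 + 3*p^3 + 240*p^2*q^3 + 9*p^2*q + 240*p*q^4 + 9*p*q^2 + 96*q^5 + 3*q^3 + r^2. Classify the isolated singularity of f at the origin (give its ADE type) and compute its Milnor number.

The Hessian of f at 0 is [[0, 0, 0], [0, 0, 0], [0, 0, 2]] with rank 1, so corank 2. A Groebner basis of the Jacobian ideal J(f) in C{p,q,r} is {q^5, p*q^3 + 5*q^4/4, p^2 + 2*p*q + q^2, r}; counting standard monomials gives mu = 8. Corank 2; j^3 = 3*(p + q)^3 is a perfect cube, so E-series; the 5-jet and mu = 8 give E_8.

Type E_{8}, Milnor number mu = 8.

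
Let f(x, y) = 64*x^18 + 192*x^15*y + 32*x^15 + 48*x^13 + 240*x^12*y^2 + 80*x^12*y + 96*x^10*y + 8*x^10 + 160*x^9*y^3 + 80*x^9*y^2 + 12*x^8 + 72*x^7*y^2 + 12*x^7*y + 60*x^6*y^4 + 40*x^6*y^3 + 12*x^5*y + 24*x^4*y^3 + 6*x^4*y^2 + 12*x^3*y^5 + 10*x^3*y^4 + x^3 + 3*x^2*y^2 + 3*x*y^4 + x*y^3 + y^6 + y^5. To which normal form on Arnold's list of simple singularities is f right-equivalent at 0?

E7

The Hessian of f at 0 has rank 0. Corank 2; j^3 = x^3 is a perfect cube, so E-series; the 4-jet and mu = 7 give E_7.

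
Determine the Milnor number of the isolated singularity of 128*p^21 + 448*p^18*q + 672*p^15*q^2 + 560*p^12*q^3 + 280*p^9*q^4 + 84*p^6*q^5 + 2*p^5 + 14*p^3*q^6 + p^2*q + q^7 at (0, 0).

The Hessian of f at 0 is [[0, 0], [0, 0]] with rank 0, so corank 2. A Groebner basis of the Jacobian ideal J(f) in C{p,q} is {p^2/7 + q^6, p^3, p*q}; counting standard monomials gives mu = 8. Corank 2; j^3 = p^2*q has shape L^2 M (L != M), so D-series; mu = 8 gives D_8.

8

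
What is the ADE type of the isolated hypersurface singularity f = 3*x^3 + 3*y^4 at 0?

E_6

The Hessian of f at 0 is [[0, 0], [0, 0]] with rank 0, so corank 2. A Groebner basis of the Jacobian ideal J(f) in C{x,y} is {y^3, x^2}; counting standard monomials gives mu = 6. Corank 2; j^3 = 3*x^3 is a perfect cube, so E-series; the 4-jet and mu = 6 give E_6.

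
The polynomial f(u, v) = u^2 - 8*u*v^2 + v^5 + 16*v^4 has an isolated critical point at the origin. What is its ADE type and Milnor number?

Type A_4, Milnor number mu = 4.

The Hessian of f at 0 has rank 1. Corank 1: A-series; mu = 4 gives A_4.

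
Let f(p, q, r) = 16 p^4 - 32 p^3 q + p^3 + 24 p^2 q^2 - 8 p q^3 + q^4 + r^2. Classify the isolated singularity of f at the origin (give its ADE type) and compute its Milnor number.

Type E_{6}, Milnor number mu = 6.

The Hessian of f at 0 has rank 1. Corank 2; j^3 = p^3 is a perfect cube, so E-series; the 4-jet and mu = 6 give E_6.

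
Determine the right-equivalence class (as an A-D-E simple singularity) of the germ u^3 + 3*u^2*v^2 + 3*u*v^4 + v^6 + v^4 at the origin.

E_6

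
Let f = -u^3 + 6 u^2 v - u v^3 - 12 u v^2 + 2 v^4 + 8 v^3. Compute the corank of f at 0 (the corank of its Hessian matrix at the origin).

2

Hessian at 0 has rank 0.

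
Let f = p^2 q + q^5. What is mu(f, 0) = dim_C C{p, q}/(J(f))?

6

The Hessian of f at 0 is [[0, 0], [0, 0]] with rank 0, so corank 2. A Groebner basis of the Jacobian ideal J(f) in C{p,q} is {p^2/5 + q^4, p^3, p*q}; counting standard monomials gives mu = 6. Corank 2; j^3 = p^2*q has shape L^2 M (L != M), so D-series; mu = 6 gives D_6.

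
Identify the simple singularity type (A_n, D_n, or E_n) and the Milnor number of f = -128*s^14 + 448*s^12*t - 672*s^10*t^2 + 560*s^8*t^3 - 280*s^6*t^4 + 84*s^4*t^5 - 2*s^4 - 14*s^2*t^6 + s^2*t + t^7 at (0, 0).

Type D_8, Milnor number mu = 8.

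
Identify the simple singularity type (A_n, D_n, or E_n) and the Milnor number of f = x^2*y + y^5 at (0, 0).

Type D6, Milnor number mu = 6.

The Hessian of f at 0 is [[0, 0], [0, 0]] with rank 0, so corank 2. A Groebner basis of the Jacobian ideal J(f) in C{x,y} is {x^2/5 + y^4, x^3, x*y}; counting standard monomials gives mu = 6. Corank 2; j^3 = x^2*y has shape L^2 M (L != M), so D-series; mu = 6 gives D_6.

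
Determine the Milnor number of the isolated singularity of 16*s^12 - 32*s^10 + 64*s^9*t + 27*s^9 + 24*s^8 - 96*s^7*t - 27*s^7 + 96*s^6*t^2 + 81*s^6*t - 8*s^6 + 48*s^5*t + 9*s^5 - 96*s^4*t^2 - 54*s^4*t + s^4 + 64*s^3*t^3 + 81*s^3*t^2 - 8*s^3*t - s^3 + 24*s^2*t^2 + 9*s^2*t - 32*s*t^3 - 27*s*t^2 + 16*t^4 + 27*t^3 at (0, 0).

6

The Hessian of f at 0 is [[0, 0], [0, 0]] with rank 0, so corank 2. A Groebner basis of the Jacobian ideal J(f) in C{s,t} is {t^4, s*t^2 - 8*t^3/3, s^2 - 6*s*t + 9*t^2}; counting standard monomials gives mu = 6. Corank 2; j^3 = -(s - 3*t)^3 is a perfect cube, so E-series; the 4-jet and mu = 6 give E_6.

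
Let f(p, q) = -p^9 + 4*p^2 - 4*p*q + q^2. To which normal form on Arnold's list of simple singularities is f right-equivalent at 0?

The Hessian of f at 0 has rank 1. Corank 1: A-series; mu = 8 gives A_8.

A_8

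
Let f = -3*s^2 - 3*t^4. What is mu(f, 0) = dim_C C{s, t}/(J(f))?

3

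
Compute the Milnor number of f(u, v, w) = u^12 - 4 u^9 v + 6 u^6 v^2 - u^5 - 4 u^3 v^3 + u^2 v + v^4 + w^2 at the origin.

The Hessian of f at 0 has rank 1. Corank 2; j^3 = u^2*v has shape L^2 M (L != M), so D-series; mu = 5 gives D_5.

5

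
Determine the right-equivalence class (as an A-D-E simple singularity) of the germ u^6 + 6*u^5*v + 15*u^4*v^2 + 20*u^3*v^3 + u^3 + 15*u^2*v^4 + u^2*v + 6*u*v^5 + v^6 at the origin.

D7

The Hessian of f at 0 has rank 0. Corank 2; j^3 = u^2*(u + v) has shape L^2 M (L != M), so D-series; mu = 7 gives D_7.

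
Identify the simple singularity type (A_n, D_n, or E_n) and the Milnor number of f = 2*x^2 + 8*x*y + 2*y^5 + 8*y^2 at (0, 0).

Type A_4, Milnor number mu = 4.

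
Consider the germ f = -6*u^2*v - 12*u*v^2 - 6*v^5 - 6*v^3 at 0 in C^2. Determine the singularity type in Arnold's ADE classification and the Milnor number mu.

The Hessian of f at 0 has rank 0. Corank 2; j^3 = -6*v*(u + v)^2 has shape L^2 M (L != M), so D-series; mu = 6 gives D_6.

Type D_{6}, Milnor number mu = 6.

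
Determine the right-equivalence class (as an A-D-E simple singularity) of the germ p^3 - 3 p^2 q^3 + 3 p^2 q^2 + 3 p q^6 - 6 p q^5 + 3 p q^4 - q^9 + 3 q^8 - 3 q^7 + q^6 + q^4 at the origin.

E_{6}

The Hessian of f at 0 is [[0, 0], [0, 0]] with rank 0, so corank 2. A Groebner basis of the Jacobian ideal J(f) in C{p,q} is {p^3, p^2*q, p^2/2 + p*q^2, q^3}; counting standard monomials gives mu = 6. Corank 2; j^3 = p^3 is a perfect cube, so E-series; the 4-jet and mu = 6 give E_6.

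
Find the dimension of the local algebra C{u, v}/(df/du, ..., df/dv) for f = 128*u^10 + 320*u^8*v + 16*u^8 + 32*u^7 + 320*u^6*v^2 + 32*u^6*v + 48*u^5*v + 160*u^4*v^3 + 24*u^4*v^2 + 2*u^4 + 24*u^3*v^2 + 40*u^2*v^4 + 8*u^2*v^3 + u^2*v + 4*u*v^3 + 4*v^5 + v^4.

The Hessian of f at 0 is [[0, 0], [0, 0]] with rank 0, so corank 2. A Groebner basis of the Jacobian ideal J(f) in C{u,v} is {u*v^2, u*v/2 + v^3, u^2 - 2*u*v}; counting standard monomials gives mu = 5. Corank 2; j^3 = u^2*v has shape L^2 M (L != M), so D-series; mu = 5 gives D_5.

5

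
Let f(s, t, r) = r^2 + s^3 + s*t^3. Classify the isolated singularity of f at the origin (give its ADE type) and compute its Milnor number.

Type E_7, Milnor number mu = 7.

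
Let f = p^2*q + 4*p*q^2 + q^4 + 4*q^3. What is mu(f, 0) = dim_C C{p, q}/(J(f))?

5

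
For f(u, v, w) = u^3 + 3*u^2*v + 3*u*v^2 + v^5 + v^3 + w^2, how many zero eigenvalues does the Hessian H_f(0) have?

2

Hessian at 0 has rank 1.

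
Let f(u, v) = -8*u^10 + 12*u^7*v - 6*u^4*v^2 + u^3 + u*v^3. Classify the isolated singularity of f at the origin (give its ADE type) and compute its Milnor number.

Type E_7, Milnor number mu = 7.

The Hessian of f at 0 is [[0, 0], [0, 0]] with rank 0, so corank 2. A Groebner basis of the Jacobian ideal J(f) in C{u,v} is {u^3, u*v^2, 3*u^2 + v^3}; counting standard monomials gives mu = 7. Corank 2; j^3 = u^3 is a perfect cube, so E-series; the 4-jet and mu = 7 give E_7.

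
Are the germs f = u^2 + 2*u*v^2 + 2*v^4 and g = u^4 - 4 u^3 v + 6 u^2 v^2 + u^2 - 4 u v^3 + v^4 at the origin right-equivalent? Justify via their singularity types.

The Hessian of f at 0 is [[2, 0], [0, 0]] with rank 1, so corank 1. A Groebner basis of the Jacobian ideal J(f) in C{u,v} is {u^2, u*v, u + v^2}; counting standard monomials gives mu = 3. Corank 1: A-series; mu = 3 gives A_3. The Hessian of g at 0 is [[2, 0], [0, 0]] with rank 1, so corank 1. A Groebner basis of the Jacobian ideal J(g) in C{u,v} is {v^3, u}; counting standard monomials gives mu = 3. Corank 1: A-series; mu = 3 gives A_3. Both have type A_3, hence right-equivalent.

Yes.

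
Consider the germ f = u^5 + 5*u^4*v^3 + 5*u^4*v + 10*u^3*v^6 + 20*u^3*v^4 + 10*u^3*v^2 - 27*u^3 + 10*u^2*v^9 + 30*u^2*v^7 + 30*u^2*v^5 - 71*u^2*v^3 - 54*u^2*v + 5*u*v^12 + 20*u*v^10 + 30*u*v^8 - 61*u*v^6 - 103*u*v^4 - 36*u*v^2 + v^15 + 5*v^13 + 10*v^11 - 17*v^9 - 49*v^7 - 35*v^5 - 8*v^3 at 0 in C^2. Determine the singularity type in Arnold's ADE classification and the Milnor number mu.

The Hessian of f at 0 is [[0, 0], [0, 0]] with rank 0, so corank 2. A Groebner basis of the Jacobian ideal J(f) in C{u,v} is {9*u^2/2 + u*v^3 + 6*u*v + 2*v^2, -6*u^2 - 8*u*v + v^4 - 8*v^2/3, u^3 - 4*u*v^2/3 - 16*v^3/27, u^2*v + 4*u*v^2/3 + 4*v^3/9}; counting standard monomials gives mu = 8. Corank 2; j^3 = -(3*u + 2*v)^3 is a perfect cube, so E-series; the 5-jet and mu = 8 give E_8.

Type E8, Milnor number mu = 8.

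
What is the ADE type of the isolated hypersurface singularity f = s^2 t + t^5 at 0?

D_6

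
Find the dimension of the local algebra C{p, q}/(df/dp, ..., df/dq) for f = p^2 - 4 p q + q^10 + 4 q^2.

9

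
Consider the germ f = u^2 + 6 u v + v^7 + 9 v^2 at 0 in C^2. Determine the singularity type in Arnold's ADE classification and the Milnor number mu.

Type A_{6}, Milnor number mu = 6.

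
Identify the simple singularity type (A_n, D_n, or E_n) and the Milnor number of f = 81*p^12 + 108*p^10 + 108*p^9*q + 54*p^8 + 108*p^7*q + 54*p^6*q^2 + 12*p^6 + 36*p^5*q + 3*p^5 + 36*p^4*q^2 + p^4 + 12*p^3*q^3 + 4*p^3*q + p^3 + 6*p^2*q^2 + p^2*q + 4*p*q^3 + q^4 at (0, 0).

The Hessian of f at 0 has rank 0. Corank 2; j^3 = p^2*(p + q) has shape L^2 M (L != M), so D-series; mu = 5 gives D_5.

Type D_{5}, Milnor number mu = 5.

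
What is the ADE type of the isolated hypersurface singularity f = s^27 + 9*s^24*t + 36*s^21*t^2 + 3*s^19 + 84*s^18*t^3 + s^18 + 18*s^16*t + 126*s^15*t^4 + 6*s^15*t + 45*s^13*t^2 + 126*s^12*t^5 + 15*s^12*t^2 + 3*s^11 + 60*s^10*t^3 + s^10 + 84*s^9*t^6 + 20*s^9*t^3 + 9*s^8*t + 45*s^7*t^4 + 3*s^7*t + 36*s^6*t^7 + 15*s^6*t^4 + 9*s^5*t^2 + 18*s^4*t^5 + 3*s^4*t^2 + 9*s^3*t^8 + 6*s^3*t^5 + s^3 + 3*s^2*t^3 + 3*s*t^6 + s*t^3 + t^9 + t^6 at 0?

E_7

The Hessian of f at 0 has rank 0. Corank 2; j^3 = s^3 is a perfect cube, so E-series; the 4-jet and mu = 7 give E_7.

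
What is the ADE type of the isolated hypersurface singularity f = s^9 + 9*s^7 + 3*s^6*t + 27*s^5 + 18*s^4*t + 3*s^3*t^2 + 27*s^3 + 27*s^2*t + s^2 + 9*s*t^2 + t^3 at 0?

The Hessian of f at 0 is [[2, 0], [0, 0]] with rank 1, so corank 1. A Groebner basis of the Jacobian ideal J(f) in C{s,t} is {t^2, s}; counting standard monomials gives mu = 2. Corank 1: A-series; mu = 2 gives A_2.

A2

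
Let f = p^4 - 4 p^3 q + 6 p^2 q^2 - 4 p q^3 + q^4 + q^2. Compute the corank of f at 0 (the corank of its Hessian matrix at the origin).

Hessian at 0 has rank 1.

1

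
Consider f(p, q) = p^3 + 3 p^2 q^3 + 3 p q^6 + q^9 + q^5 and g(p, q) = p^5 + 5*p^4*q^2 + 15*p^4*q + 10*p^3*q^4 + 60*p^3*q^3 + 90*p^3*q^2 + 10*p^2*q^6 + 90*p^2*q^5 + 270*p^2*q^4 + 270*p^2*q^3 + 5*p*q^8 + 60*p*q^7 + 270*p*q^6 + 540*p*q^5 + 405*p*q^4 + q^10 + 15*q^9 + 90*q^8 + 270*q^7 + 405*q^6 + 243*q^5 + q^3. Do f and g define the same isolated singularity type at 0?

Yes.

The Hessian of f at 0 has rank 0. Corank 2; j^3 = p^3 is a perfect cube, so E-series; the 5-jet and mu = 8 give E_8. The Hessian of g at 0 has rank 0. Corank 2; j^3 = q^3 is a perfect cube, so E-series; the 5-jet and mu = 8 give E_8. Both have type E_8, hence right-equivalent.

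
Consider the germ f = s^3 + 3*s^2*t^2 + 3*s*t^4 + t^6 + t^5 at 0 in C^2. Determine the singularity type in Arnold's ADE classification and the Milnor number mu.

Type E8, Milnor number mu = 8.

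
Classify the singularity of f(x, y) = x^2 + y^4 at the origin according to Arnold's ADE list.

A3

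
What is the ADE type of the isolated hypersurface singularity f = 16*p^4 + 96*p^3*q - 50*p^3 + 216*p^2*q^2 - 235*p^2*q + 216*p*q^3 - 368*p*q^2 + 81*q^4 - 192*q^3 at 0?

The Hessian of f at 0 has rank 0. Corank 2; j^3 = -(2*p + 3*q)*(5*p + 8*q)^2 has shape L^2 M (L != M), so D-series; mu = 5 gives D_5.

D_5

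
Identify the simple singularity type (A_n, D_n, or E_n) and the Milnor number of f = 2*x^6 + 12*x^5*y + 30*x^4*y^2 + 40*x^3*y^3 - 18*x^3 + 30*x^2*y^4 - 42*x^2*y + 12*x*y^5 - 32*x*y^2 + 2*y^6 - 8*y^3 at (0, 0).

Type D7, Milnor number mu = 7.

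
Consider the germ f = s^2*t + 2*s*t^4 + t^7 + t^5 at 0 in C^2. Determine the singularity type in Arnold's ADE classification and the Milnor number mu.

Type D_{6}, Milnor number mu = 6.

The Hessian of f at 0 has rank 0. Corank 2; j^3 = s^2*t has shape L^2 M (L != M), so D-series; mu = 6 gives D_6.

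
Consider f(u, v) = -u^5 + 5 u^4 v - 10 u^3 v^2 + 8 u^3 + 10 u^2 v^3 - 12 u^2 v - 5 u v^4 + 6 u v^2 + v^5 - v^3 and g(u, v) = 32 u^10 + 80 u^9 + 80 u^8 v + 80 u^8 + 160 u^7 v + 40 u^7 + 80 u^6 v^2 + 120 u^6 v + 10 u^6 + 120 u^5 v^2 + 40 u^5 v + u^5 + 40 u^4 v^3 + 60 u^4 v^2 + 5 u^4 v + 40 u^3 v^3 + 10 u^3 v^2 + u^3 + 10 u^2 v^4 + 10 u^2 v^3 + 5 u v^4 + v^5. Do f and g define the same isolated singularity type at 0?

Yes.

The Hessian of f at 0 is [[0, 0], [0, 0]] with rank 0, so corank 2. A Groebner basis of the Jacobian ideal J(f) in C{u,v} is {v^5, u*v^3 - 5*v^4/8, u^2 - u*v + v^2/4}; counting standard monomials gives mu = 8. Corank 2; j^3 = (2*u - v)^3 is a perfect cube, so E-series; the 5-jet and mu = 8 give E_8. The Hessian of g at 0 is [[0, 0], [0, 0]] with rank 0, so corank 2. A Groebner basis of the Jacobian ideal J(g) in C{u,v} is {v^5, u*v^3 + v^4/4, u^2}; counting standard monomials gives mu = 8. Corank 2; j^3 = u^3 is a perfect cube, so E-series; the 5-jet and mu = 8 give E_8. Both have type E_8, hence right-equivalent.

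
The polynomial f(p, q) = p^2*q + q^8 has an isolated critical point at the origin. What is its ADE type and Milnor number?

Type D_{9}, Milnor number mu = 9.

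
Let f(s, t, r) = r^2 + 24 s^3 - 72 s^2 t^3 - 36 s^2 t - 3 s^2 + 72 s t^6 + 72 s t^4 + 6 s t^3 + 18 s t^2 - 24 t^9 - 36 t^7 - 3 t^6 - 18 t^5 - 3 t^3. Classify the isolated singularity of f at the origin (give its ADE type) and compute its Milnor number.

The Hessian of f at 0 is [[-6, 0, 0], [0, 0, 0], [0, 0, 2]] with rank 2, so corank 1. A Groebner basis of the Jacobian ideal J(f) in C{s,t,r} is {t^2, s, r}; counting standard monomials gives mu = 2. Corank 1: A-series; mu = 2 gives A_2.

Type A2, Milnor number mu = 2.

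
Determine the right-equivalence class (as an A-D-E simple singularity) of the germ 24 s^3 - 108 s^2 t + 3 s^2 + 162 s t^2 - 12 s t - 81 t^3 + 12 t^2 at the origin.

A_{2}

The Hessian of f at 0 has rank 1. Corank 1: A-series; mu = 2 gives A_2.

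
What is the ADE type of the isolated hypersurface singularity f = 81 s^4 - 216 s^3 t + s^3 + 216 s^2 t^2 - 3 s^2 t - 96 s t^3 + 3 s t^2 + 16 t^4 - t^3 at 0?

The Hessian of f at 0 has rank 0. Corank 2; j^3 = (s - t)^3 is a perfect cube, so E-series; the 4-jet and mu = 6 give E_6.

E6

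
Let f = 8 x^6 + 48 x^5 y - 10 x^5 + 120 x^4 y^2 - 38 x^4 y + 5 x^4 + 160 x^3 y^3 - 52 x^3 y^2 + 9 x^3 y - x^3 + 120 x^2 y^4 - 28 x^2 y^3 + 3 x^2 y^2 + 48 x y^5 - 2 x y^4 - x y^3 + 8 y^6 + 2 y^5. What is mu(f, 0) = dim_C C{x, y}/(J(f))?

The Hessian of f at 0 has rank 0. Corank 2; j^3 = -x^3 is a perfect cube, so E-series; the 4-jet and mu = 7 give E_7.

7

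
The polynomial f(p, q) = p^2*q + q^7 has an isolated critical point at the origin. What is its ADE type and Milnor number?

Type D8, Milnor number mu = 8.

The Hessian of f at 0 has rank 0. Corank 2; j^3 = p^2*q has shape L^2 M (L != M), so D-series; mu = 8 gives D_8.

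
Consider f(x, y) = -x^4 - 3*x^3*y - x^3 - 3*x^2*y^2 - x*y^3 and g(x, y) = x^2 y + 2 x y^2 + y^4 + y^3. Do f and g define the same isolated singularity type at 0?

No.

The Hessian of f at 0 is [[0, 0], [0, 0]] with rank 0, so corank 2. A Groebner basis of the Jacobian ideal J(f) in C{x,y} is {3*x^2 + y^4 + y^3, x^3, x^2*y - x^2 - y^3/3, 2*x^2 + x*y^2 + 2*y^3/3}; counting standard monomials gives mu = 7. Corank 2; j^3 = -x^3 is a perfect cube, so E-series; the 4-jet and mu = 7 give E_7. The Hessian of g at 0 is [[0, 0], [0, 0]] with rank 0, so corank 2. A Groebner basis of the Jacobian ideal J(g) in C{x,y} is {x^3 - x^2/4 + y^2/4, x^2/4 + y^3 - y^2/4, x*y + y^2}; counting standard monomials gives mu = 5. Corank 2; j^3 = y*(x + y)^2 has shape L^2 M (L != M), so D-series; mu = 5 gives D_5. f is E_7 but g is D_5, hence not right-equivalent.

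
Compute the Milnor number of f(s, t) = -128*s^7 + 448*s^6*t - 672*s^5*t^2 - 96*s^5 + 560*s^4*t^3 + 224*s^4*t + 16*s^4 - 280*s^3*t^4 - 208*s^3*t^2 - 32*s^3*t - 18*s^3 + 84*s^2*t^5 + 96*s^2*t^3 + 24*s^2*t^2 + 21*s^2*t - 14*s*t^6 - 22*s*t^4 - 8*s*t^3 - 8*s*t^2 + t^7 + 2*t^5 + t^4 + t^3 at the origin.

5

The Hessian of f at 0 has rank 0. Corank 2; j^3 = -(2*s - t)*(3*s - t)^2 has shape L^2 M (L != M), so D-series; mu = 5 gives D_5.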